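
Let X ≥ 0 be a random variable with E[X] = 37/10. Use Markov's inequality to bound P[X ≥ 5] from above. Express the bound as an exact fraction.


μ = E[X] = 37/10, a = 5.
Markov: P[X ≥ 5] ≤ μ/a = (37/10)/5 = 37/50.
Numerically: ≈ 0.740000.
(Since a = 5 > μ = 3.700000, the bound 37/50 is < 1 and informative.)

P[X ≥ 5] ≤ 37/50 ≈ 0.740000.


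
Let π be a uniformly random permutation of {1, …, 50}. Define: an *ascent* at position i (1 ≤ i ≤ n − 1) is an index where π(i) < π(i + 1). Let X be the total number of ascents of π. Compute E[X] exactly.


Write X = Σ X_I over i = 1, …, 49, with X_I the indicator of one ascent.
There are 49 indicators.
For each fixed i, the pair (π(i), π(i+1)) is a uniformly random ordered pair of distinct values from {1, …, 50}; by symmetry P[π(i) < π(i+1)] = 1/2.
By linearity: E[X] = 49 · (1/2) = (50 − 1) · (1/2) = 49/2 ≈ 24.500.

E[X] = 49/2 = 24.500.


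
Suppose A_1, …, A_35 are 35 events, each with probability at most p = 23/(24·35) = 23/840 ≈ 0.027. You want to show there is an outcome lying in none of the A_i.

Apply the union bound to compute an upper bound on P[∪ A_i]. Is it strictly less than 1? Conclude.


Union bound: P[∪_{i=1}^{35} A_i] ≤ Σ_i P[A_i] ≤ 35·p = 35·(23/840) = 23/24.
Numerically: 23/24 ≈ 0.958.
Is 23/24 < 1? YES.
Since P[∪ A_i] ≤ 23/24 < 1, the complement has P[∩ A_i^c] ≥ 1 − 23/24 = 1/24 > 0, so some outcome avoids every A_i.

35·p = 23/24 ≈ 0.958; existence CERTIFIED by the union bound.


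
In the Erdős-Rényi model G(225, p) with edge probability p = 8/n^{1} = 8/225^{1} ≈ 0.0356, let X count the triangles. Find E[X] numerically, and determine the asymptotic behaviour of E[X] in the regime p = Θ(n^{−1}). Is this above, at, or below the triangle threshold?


Number of potential triangles: C(225, 3) = 1873200.
Each occurs with probability p³ ≈ (0.0356)³ ≈ 4.49492e-05.
By linearity: E[X] = C(225, 3)·p³ ≈ 1873200 · 4.49492e-05 ≈ 84.199.
Here α = 1, so p = 8/n is exactly at the triangle threshold p ~ 1/n. Asymptotically E[X] → c³/6 = 8³/6 = 256/3 ≈ 85.333, a bounded constant. In this regime the triangle count is asymptotically Poisson(c³/6).

E[X] ≈ 84.199; in regime p = Θ(1/n^{1}) E[X] stays bounded (at the triangle threshold p ~ 1/n).


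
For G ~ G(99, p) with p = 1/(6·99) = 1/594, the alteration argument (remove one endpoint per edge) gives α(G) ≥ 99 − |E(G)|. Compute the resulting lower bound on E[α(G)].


E[|E(G)|] = C(99, 2)·p = 4851 · (1/594) = 49/6.
E[α(G)] ≥ n − E[|E(G)|] = 99 − 49/6 = 545/6.
Numerically: ≈ 90.833.
(This is only a lower bound; the true E[α(G)] may be larger.)

E[α(G)] ≥ 545/6 ≈ 90.833.


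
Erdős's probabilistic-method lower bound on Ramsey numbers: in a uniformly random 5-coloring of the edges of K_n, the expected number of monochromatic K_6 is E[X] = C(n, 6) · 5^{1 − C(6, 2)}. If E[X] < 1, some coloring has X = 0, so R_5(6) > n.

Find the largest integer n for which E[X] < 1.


We need C(n, 6) · 5^{1 − 15} < 1, i.e. C(n, 6) < 5^{15 − 1} = 6103515625.
Check values of n near the boundary:
  n = 129: C(129, 6) = 5688177600; 5688177600 < 6103515625? YES
  n = 130: C(130, 6) = 5963412000; 5963412000 < 6103515625? YES
  n = 131: C(131, 6) = 6249655776; 6249655776 < 6103515625? NO
  n = 132: C(132, 6) = 6547258432; 6547258432 < 6103515625? NO
The largest n with C(n, 6) < 6103515625 is n = 130 (where E[X] = 47707296/48828125 ≈ 0.97705). Hence R_5(6) > 130, i.e. R_5(6) ≥ 131.

Largest n = 130; hence R_5(6) > 130.


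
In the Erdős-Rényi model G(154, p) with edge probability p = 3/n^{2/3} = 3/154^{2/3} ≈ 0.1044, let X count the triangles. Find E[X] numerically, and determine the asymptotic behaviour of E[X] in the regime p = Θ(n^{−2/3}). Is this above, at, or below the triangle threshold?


Number of potential triangles: C(154, 3) = 596904.
Each occurs with probability p³ ≈ (0.1044)³ ≈ 1.138472e-03.
By linearity: E[X] = C(154, 3)·p³ ≈ 596904 · 1.138472e-03 ≈ 679.5584.
Since α = 2/3 < 1, p = c/n^{2/3} ≫ 1/n is above the triangle threshold p ~ 1/n. Asymptotically E[X] ~ (c³/6)·n^{3(1−α)} = (3³/6)·n^{1} → ∞; triangles are abundant w.h.p.

E[X] ≈ 679.5584; in regime p = Θ(1/n^{2/3}) E[X] diverges (above the triangle threshold p ~ 1/n).


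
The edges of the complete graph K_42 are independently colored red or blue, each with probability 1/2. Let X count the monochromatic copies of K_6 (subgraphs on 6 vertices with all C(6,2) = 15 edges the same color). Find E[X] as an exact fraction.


Let X = Σ_S X_S over the C(42, 6) = 5245786 subsets S of size 6, where X_S = 1 if the K_6 on S is monochromatic.
For a fixed S, the K_6 on S has C(6, 2) = 15 edges. P[all 15 edges red] = (1/2)^15, and likewise for blue, so P[monochromatic] = 2·(1/2)^15 = 2^{1 − 15} = 1/16384.
By linearity: E[X] = C(42, 6) · 2^{1 − 15} = 5245786 · 1/16384 = 2622893/8192.
Numerically: E[X] ≈ 320.177368.

E[X] = C(42,6)·2^(1−C(6,2)) = 2622893/8192 ≈ 320.177368.


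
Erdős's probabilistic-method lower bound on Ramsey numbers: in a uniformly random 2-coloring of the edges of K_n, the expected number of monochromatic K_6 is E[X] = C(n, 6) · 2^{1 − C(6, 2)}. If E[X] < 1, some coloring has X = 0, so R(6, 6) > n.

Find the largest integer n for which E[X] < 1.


We need C(n, 6) · 2^{1 − 15} < 1, i.e. C(n, 6) < 2^{15 − 1} = 16384.
Check values of n near the boundary:
  n = 13: C(13, 6) = 1716; 1716 < 16384? YES
  n = 14: C(14, 6) = 3003; 3003 < 16384? YES
  n = 15: C(15, 6) = 5005; 5005 < 16384? YES
  n = 16: C(16, 6) = 8008; 8008 < 16384? YES
  n = 17: C(17, 6) = 12376; 12376 < 16384? YES
  n = 18: C(18, 6) = 18564; 18564 < 16384? NO
  n = 19: C(19, 6) = 27132; 27132 < 16384? NO
The largest n with C(n, 6) < 16384 is n = 17 (where E[X] = 1547/2048 ≈ 0.755371). Hence R(6, 6) > 17, i.e. R(6, 6) ≥ 18.

Largest n = 17; hence R(6, 6) > 17.


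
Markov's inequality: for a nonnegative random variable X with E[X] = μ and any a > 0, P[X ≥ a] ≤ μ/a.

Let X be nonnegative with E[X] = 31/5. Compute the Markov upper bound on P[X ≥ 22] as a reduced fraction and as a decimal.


μ = E[X] = 31/5, a = 22.
Markov: P[X ≥ 22] ≤ μ/a = (31/5)/22 = 31/110.
Numerically: ≈ 0.28182.
(Since a = 22 > μ = 6.20000, the bound 31/110 is < 1 and informative.)

P[X ≥ 22] ≤ 31/110 ≈ 0.28182.


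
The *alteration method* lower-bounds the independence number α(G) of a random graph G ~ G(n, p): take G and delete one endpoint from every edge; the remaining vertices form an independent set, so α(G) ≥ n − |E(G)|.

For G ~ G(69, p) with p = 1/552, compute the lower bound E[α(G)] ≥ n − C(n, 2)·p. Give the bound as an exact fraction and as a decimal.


E[|E(G)|] = C(69, 2)·p = 2346 · (1/552) = 17/4.
E[α(G)] ≥ n − E[|E(G)|] = 69 − 17/4 = 259/4.
Numerically: ≈ 64.7500.
(This is only a lower bound; the true E[α(G)] may be larger.)

E[α(G)] ≥ 259/4 ≈ 64.7500.


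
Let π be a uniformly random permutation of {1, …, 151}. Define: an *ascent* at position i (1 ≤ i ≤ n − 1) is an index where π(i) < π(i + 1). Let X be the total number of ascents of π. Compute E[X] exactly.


Write X = Σ X_I over i = 1, …, 150, with X_I the indicator of one ascent.
There are 150 indicators.
For each fixed i, the pair (π(i), π(i+1)) is a uniformly random ordered pair of distinct values from {1, …, 151}; by symmetry P[π(i) < π(i+1)] = 1/2.
By linearity: E[X] = 150 · (1/2) = (151 − 1) · (1/2) = 75 ≈ 75.000000.

E[X] = 75 = 75.000000.


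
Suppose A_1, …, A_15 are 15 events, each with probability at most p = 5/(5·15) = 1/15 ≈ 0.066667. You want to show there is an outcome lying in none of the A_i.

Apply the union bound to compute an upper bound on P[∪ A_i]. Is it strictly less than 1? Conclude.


Union bound: P[∪_{i=1}^{15} A_i] ≤ Σ_i P[A_i] ≤ 15·p = 15·(1/15) = 1.
Numerically: 1 ≈ 1.000000.
Is 1 < 1? NO.
Since the bound 1 is ≥ 1, the union bound is uninformative here; it does NOT by itself certify existence.

15·p = 1 ≈ 1.000000; existence NOT certified by the union bound.


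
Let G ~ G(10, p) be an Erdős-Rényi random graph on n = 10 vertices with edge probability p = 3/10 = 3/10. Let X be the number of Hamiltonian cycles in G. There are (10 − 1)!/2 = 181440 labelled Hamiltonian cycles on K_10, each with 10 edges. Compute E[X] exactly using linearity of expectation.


K_10 has (10 − 1)!/2 = 181440 labelled Hamiltonian cycles.
For each such Hamiltonian cycle H, let X_H = 1 if all 10 edges of H are present in G. Then P[X_H = 1] = p^{10} = (3/10)^{10} = 59049/10000000000.
By linearity of expectation: E[X] = Σ_H E[X_H] = 181440 · p^{10} = 181440 · 59049/10000000000 = 33480783/31250000.
Numerically: E[X] ≈ 1.071.

E[X] = 181440 · (3/10)^{10} = 33480783/31250000 ≈ 1.071.


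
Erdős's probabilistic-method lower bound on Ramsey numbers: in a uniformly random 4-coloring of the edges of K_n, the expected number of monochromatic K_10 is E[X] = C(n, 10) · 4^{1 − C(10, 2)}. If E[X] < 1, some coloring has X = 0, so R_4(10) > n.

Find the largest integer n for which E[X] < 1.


We need C(n, 10) · 4^{1 − 45} < 1, i.e. C(n, 10) < 4^{45 − 1} = 309485009821345068724781056.
Check values of n near the boundary:
  n = 2018: C(2018, 10) = 301820606687612220663963508; 301820606687612220663963508 < 309485009821345068724781056? YES
  n = 2019: C(2019, 10) = 303322949179835278009229628; 303322949179835278009229628 < 309485009821345068724781056? YES
  n = 2020: C(2020, 10) = 304832018578739931133653656; 304832018578739931133653656 < 309485009821345068724781056? YES
  n = 2021: C(2021, 10) = 306347841644770462864800616; 306347841644770462864800616 < 309485009821345068724781056? YES
  n = 2022: C(2022, 10) = 307870445231474093395937796; 307870445231474093395937796 < 309485009821345068724781056? YES
  n = 2023: C(2023, 10) = 309399856285778485315440716; 309399856285778485315440716 < 309485009821345068724781056? YES
  n = 2024: C(2024, 10) = 310936101848269937576192656; 310936101848269937576192656 < 309485009821345068724781056? NO
The largest n with C(n, 10) < 309485009821345068724781056 is n = 2023 (where E[X] = 77349964071444621328860179/77371252455336267181195264 ≈ 0.99972). Hence R_4(10) > 2023, i.e. R_4(10) ≥ 2024.

Largest n = 2023; hence R_4(10) > 2023.


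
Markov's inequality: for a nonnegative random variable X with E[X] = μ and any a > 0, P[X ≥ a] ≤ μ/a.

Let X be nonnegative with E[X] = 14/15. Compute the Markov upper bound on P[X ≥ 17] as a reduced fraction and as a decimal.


μ = E[X] = 14/15, a = 17.
Markov: P[X ≥ 17] ≤ μ/a = (14/15)/17 = 14/255.
Numerically: ≈ 0.0549.
(Since a = 17 > μ = 0.9333, the bound 14/255 is < 1 and informative.)

P[X ≥ 17] ≤ 14/255 ≈ 0.0549.


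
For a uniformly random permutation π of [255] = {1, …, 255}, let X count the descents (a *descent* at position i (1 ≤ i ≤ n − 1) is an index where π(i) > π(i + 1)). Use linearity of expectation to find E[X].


Write X = Σ X_I over i = 1, …, 254, with X_I the indicator of one descent.
There are 254 indicators.
For each fixed i, the pair (π(i), π(i+1)) is a uniformly random ordered pair of distinct values from {1, …, 255}; by symmetry P[π(i) > π(i+1)] = 1/2.
By linearity: E[X] = 254 · (1/2) = (255 − 1) · (1/2) = 127 ≈ 127.000.

E[X] = 127 = 127.000.


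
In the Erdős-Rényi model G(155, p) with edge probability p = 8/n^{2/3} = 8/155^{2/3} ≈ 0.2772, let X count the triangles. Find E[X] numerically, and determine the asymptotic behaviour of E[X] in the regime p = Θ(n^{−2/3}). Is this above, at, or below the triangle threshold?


Number of potential triangles: C(155, 3) = 608685.
Each occurs with probability p³ ≈ (0.2772)³ ≈ 2.131113e-02.
By linearity: E[X] = C(155, 3)·p³ ≈ 608685 · 2.131113e-02 ≈ 12971.7677.
Since α = 2/3 < 1, p = c/n^{2/3} ≫ 1/n is above the triangle threshold p ~ 1/n. Asymptotically E[X] ~ (c³/6)·n^{3(1−α)} = (8³/6)·n^{1} → ∞; triangles are abundant w.h.p.

E[X] ≈ 12971.7677; in regime p = Θ(1/n^{2/3}) E[X] diverges (above the triangle threshold p ~ 1/n).


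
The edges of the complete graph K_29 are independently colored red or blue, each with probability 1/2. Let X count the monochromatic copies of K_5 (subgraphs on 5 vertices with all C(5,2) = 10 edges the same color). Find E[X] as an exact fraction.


Let X = Σ_S X_S over the C(29, 5) = 118755 subsets S of size 5, where X_S = 1 if the K_5 on S is monochromatic.
For a fixed S, the K_5 on S has C(5, 2) = 10 edges. P[all 10 edges red] = (1/2)^10, and likewise for blue, so P[monochromatic] = 2·(1/2)^10 = 2^{1 − 10} = 1/512.
Summing: E[X] = C(29, 5) · 2^{1 − 10} = 118755 · 1/512 = 118755/512.
Numerically: E[X] ≈ 231.94336.

E[X] = C(29,5)·2^(1−C(5,2)) = 118755/512 ≈ 231.94336.


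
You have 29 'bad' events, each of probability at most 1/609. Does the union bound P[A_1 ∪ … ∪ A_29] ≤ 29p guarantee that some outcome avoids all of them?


Union bound: P[∪_{i=1}^{29} A_i] ≤ Σ_i P[A_i] ≤ 29·p = 29·(1/609) = 1/21.
Numerically: 1/21 ≈ 0.048.
Is 1/21 < 1? YES.
Since P[∪ A_i] ≤ 1/21 < 1, the complement has P[∩ A_i^c] ≥ 1 − 1/21 = 20/21 > 0, so some outcome avoids every A_i.

29·p = 1/21 ≈ 0.048; existence CERTIFIED by the union bound.


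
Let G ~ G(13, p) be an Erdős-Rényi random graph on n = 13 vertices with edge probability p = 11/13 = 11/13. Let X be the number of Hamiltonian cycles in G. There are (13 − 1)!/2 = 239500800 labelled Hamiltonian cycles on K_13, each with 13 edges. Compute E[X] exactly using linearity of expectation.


K_13 has (13 − 1)!/2 = 239500800 labelled Hamiltonian cycles.
For each such Hamiltonian cycle H, let X_H = 1 if all 13 edges of H are present in G. Then P[X_H = 1] = p^{13} = (11/13)^{13} = 34522712143931/302875106592253.
Summing the indicators: E[X] = Σ_H E[X_H] = 239500800 · p^{13} = 239500800 · 34522712143931/302875106592253 = 8268217176641189644800/302875106592253.
Numerically: E[X] ≈ 2.73e+07.

E[X] = 239500800 · (11/13)^{13} = 8268217176641189644800/302875106592253 ≈ 2.73e+07.


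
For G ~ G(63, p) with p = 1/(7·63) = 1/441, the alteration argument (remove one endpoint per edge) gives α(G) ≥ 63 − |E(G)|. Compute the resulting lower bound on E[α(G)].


E[|E(G)|] = C(63, 2)·p = 1953 · (1/441) = 31/7.
E[α(G)] ≥ n − E[|E(G)|] = 63 − 31/7 = 410/7.
Numerically: ≈ 58.571429.
(This is only a lower bound; the true E[α(G)] may be larger.)

E[α(G)] ≥ 410/7 ≈ 58.571429.


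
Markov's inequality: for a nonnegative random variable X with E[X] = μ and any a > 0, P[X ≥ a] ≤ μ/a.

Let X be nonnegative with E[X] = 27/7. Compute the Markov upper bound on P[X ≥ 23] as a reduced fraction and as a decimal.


μ = E[X] = 27/7, a = 23.
Markov: P[X ≥ 23] ≤ μ/a = (27/7)/23 = 27/161.
Numerically: ≈ 0.1677.
(Since a = 23 > μ = 3.8571, the bound 27/161 is < 1 and informative.)

P[X ≥ 23] ≤ 27/161 ≈ 0.1677.


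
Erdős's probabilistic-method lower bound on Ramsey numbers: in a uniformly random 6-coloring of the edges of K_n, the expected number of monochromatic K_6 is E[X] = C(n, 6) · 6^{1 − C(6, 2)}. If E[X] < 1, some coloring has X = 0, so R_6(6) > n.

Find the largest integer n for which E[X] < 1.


We need C(n, 6) · 6^{1 − 15} < 1, i.e. C(n, 6) < 6^{15 − 1} = 78364164096.
Check values of n near the boundary:
  n = 192: C(192, 6) = 64300886496; 64300886496 < 78364164096? YES
  n = 193: C(193, 6) = 66364016544; 66364016544 < 78364164096? YES
  n = 194: C(194, 6) = 68482017072; 68482017072 < 78364164096? YES
  n = 195: C(195, 6) = 70656049360; 70656049360 < 78364164096? YES
  n = 196: C(196, 6) = 72887293024; 72887293024 < 78364164096? YES
  n = 197: C(197, 6) = 75176946208; 75176946208 < 78364164096? YES
  n = 198: C(198, 6) = 77526225777; 77526225777 < 78364164096? YES
  n = 199: C(199, 6) = 79936367511; 79936367511 < 78364164096? NO
  n = 200: C(200, 6) = 82408626300; 82408626300 < 78364164096? NO
  n = 201: C(201, 6) = 84944276340; 84944276340 < 78364164096? NO
The largest n with C(n, 6) < 78364164096 is n = 198 (where E[X] = 25842075259/26121388032 ≈ 0.9893071). Hence R_6(6) > 198, i.e. R_6(6) ≥ 199.

Largest n = 198; hence R_6(6) > 198.


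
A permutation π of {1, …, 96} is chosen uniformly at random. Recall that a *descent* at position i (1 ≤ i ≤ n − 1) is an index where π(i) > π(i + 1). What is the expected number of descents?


Write X = Σ X_I over i = 1, …, 95, with X_I the indicator of one descent.
There are 95 indicators.
For each fixed i, the pair (π(i), π(i+1)) is a uniformly random ordered pair of distinct values from {1, …, 96}; by symmetry P[π(i) > π(i+1)] = 1/2.
By linearity: E[X] = 95 · (1/2) = (96 − 1) · (1/2) = 95/2 ≈ 47.5000.

E[X] = 95/2 = 47.5000.


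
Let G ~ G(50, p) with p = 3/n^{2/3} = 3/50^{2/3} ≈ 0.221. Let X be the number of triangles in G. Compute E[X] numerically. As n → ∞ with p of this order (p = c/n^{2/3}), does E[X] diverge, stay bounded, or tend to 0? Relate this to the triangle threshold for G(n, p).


Number of potential triangles: C(50, 3) = 19600.
Each occurs with probability p³ ≈ (0.221)³ ≈ 1.08000e-02.
By linearity: E[X] = C(50, 3)·p³ ≈ 19600 · 1.08000e-02 ≈ 211.680.
Since α = 2/3 < 1, p = c/n^{2/3} ≫ 1/n is above the triangle threshold p ~ 1/n. Asymptotically E[X] ~ (c³/6)·n^{3(1−α)} = (3³/6)·n^{1} → ∞; triangles are abundant w.h.p.

E[X] ≈ 211.680; in regime p = Θ(1/n^{2/3}) E[X] diverges (above the triangle threshold p ~ 1/n).


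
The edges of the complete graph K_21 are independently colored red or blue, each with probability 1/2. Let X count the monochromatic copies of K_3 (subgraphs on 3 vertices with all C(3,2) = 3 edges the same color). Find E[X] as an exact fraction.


Let X = Σ_S X_S over the C(21, 3) = 1330 subsets S of size 3, where X_S = 1 if the K_3 on S is monochromatic.
For a fixed S, the K_3 on S has C(3, 2) = 3 edges. P[all 3 edges red] = (1/2)^3, and likewise for blue, so P[monochromatic] = 2·(1/2)^3 = 2^{1 − 3} = 1/4.
Summing: E[X] = C(21, 3) · 2^{1 − 3} = 1330 · 1/4 = 665/2.
Numerically: E[X] ≈ 332.500000.

E[X] = C(21,3)·2^(1−C(3,2)) = 665/2 ≈ 332.500000.


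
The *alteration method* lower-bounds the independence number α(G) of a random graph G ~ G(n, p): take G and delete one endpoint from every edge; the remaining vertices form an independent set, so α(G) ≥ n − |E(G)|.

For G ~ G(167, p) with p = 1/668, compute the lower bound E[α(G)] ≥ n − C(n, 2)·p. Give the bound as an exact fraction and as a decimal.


E[|E(G)|] = C(167, 2)·p = 13861 · (1/668) = 83/4.
E[α(G)] ≥ n − E[|E(G)|] = 167 − 83/4 = 585/4.
Numerically: ≈ 146.250.
(This is only a lower bound; the true E[α(G)] may be larger.)

E[α(G)] ≥ 585/4 ≈ 146.250.


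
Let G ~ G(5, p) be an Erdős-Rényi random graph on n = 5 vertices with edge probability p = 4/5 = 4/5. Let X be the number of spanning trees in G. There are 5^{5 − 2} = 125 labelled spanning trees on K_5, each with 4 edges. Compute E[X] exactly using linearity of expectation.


K_5 has 5^{5 − 2} = 125 labelled spanning trees.
For each such spanning tree H, let X_H = 1 if all 4 edges of H are present in G. Then P[X_H = 1] = p^{4} = (4/5)^{4} = 256/625.
Summing the indicators: E[X] = Σ_H E[X_H] = 125 · p^{4} = 125 · 256/625 = 256/5.
Numerically: E[X] ≈ 51.2.

E[X] = 125 · (4/5)^{4} = 256/5 ≈ 51.2.


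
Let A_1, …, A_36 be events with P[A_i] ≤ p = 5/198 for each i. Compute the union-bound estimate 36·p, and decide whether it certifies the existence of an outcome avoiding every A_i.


Union bound: P[∪_{i=1}^{36} A_i] ≤ Σ_i P[A_i] ≤ 36·p = 36·(5/198) = 10/11.
Numerically: 10/11 ≈ 0.90909.
Is 10/11 < 1? YES.
Since P[∪ A_i] ≤ 10/11 < 1, the complement has P[∩ A_i^c] ≥ 1 − 10/11 = 1/11 > 0, so some outcome avoids every A_i.

36·p = 10/11 ≈ 0.90909; existence CERTIFIED by the union bound.


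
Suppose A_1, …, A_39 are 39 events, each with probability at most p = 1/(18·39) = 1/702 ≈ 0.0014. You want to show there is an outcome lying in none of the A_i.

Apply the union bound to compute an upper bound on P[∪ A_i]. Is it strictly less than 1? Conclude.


Union bound: P[∪_{i=1}^{39} A_i] ≤ Σ_i P[A_i] ≤ 39·p = 39·(1/702) = 1/18.
Numerically: 1/18 ≈ 0.0556.
Is 1/18 < 1? YES.
Since P[∪ A_i] ≤ 1/18 < 1, the complement has P[∩ A_i^c] ≥ 1 − 1/18 = 17/18 > 0, so some outcome avoids every A_i.

39·p = 1/18 ≈ 0.0556; existence CERTIFIED by the union bound.


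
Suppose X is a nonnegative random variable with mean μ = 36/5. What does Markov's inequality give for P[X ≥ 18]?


μ = E[X] = 36/5, a = 18.
Markov: P[X ≥ 18] ≤ μ/a = (36/5)/18 = 2/5.
Numerically: ≈ 0.400000.
(Since a = 18 > μ = 7.200000, the bound 2/5 is < 1 and informative.)

P[X ≥ 18] ≤ 2/5 ≈ 0.400000.


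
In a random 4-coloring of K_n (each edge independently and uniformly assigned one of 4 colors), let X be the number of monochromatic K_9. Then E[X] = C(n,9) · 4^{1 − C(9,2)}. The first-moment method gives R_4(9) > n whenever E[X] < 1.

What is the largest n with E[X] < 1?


We need C(n, 9) · 4^{1 − 36} < 1, i.e. C(n, 9) < 4^{36 − 1} = 1180591620717411303424.
Check values of n near the boundary:
  n = 908: C(908, 9) = 1111058428637338083100; 1111058428637338083100 < 1180591620717411303424? YES
  n = 909: C(909, 9) = 1122169012923711463931; 1122169012923711463931 < 1180591620717411303424? YES
  n = 910: C(910, 9) = 1133378248346922788210; 1133378248346922788210 < 1180591620717411303424? YES
  n = 911: C(911, 9) = 1144686900492291197405; 1144686900492291197405 < 1180591620717411303424? YES
  n = 912: C(912, 9) = 1156095740032081475120; 1156095740032081475120 < 1180591620717411303424? YES
  n = 913: C(913, 9) = 1167605542753639808390; 1167605542753639808390 < 1180591620717411303424? YES
  n = 914: C(914, 9) = 1179217089587653905932; 1179217089587653905932 < 1180591620717411303424? YES
  n = 915: C(915, 9) = 1190931166636537885130; 1190931166636537885130 < 1180591620717411303424? NO
  n = 916: C(916, 9) = 1202748565202942340440; 1202748565202942340440 < 1180591620717411303424? NO
  n = 917: C(917, 9) = 1214670081818390006810; 1214670081818390006810 < 1180591620717411303424? NO
The largest n with C(n, 9) < 1180591620717411303424 is n = 914 (where E[X] = 294804272396913476483/295147905179352825856 ≈ 0.9988357). Hence R_4(9) > 914, i.e. R_4(9) ≥ 915.

Largest n = 914; hence R_4(9) > 914.


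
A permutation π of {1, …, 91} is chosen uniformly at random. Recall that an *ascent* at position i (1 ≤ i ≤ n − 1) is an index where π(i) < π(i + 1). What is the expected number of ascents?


Write X = Σ X_I over i = 1, …, 90, with X_I the indicator of one ascent.
There are 90 indicators.
For each fixed i, the pair (π(i), π(i+1)) is a uniformly random ordered pair of distinct values from {1, …, 91}; by symmetry P[π(i) < π(i+1)] = 1/2.
By linearity: E[X] = 90 · (1/2) = (91 − 1) · (1/2) = 45 ≈ 45.000.

E[X] = 45 = 45.000.


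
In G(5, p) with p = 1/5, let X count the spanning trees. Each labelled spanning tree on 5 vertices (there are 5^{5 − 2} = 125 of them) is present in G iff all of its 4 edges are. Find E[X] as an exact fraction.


K_5 has 5^{5 − 2} = 125 labelled spanning trees.
For each such spanning tree H, let X_H = 1 if all 4 edges of H are present in G. Then P[X_H = 1] = p^{4} = (1/5)^{4} = 1/625.
By linearity: E[X] = Σ_H E[X_H] = 125 · p^{4} = 125 · 1/625 = 1/5.
Numerically: E[X] ≈ 0.2.

E[X] = 125 · (1/5)^{4} = 1/5 ≈ 0.2.


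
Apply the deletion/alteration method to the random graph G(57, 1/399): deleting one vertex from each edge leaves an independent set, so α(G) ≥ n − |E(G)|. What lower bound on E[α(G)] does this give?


E[|E(G)|] = C(57, 2)·p = 1596 · (1/399) = 4.
E[α(G)] ≥ n − E[|E(G)|] = 57 − 4 = 53.
Numerically: ≈ 53.000.
(This is only a lower bound; the true E[α(G)] may be larger.)

E[α(G)] ≥ 53 ≈ 53.000.


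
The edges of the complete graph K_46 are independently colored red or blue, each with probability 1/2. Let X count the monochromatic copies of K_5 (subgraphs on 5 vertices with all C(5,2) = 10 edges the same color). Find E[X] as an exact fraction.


Let X = Σ_S X_S over the C(46, 5) = 1370754 subsets S of size 5, where X_S = 1 if the K_5 on S is monochromatic.
For a fixed S, the K_5 on S has C(5, 2) = 10 edges. P[all 10 edges red] = (1/2)^10, and likewise for blue, so P[monochromatic] = 2·(1/2)^10 = 2^{1 − 10} = 1/512.
By linearity: E[X] = C(46, 5) · 2^{1 − 10} = 1370754 · 1/512 = 685377/256.
Numerically: E[X] ≈ 2677.254.

E[X] = C(46,5)·2^(1−C(5,2)) = 685377/256 ≈ 2677.254.


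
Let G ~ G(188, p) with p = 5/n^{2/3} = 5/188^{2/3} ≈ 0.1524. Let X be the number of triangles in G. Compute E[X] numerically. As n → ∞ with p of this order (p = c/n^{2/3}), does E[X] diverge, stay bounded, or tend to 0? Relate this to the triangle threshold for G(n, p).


Number of potential triangles: C(188, 3) = 1089836.
Each occurs with probability p³ ≈ (0.1524)³ ≈ 3.536668e-03.
By linearity: E[X] = C(188, 3)·p³ ≈ 1089836 · 3.536668e-03 ≈ 3854.3883.
Since α = 2/3 < 1, p = c/n^{2/3} ≫ 1/n is above the triangle threshold p ~ 1/n. Asymptotically E[X] ~ (c³/6)·n^{3(1−α)} = (5³/6)·n^{1} → ∞; triangles are abundant w.h.p.

E[X] ≈ 3854.3883; in regime p = Θ(1/n^{2/3}) E[X] diverges (above the triangle threshold p ~ 1/n).


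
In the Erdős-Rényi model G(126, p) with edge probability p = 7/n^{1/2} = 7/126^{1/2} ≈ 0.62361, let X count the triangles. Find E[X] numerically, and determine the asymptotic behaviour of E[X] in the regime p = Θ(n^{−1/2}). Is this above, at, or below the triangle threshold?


Number of potential triangles: C(126, 3) = 325500.
Each occurs with probability p³ ≈ (0.62361)³ ≈ 2.42514831e-01.
By linearity: E[X] = C(126, 3)·p³ ≈ 325500 · 2.42514831e-01 ≈ 78938.577368.
Since α = 1/2 < 1, p = c/n^{1/2} ≫ 1/n is above the triangle threshold p ~ 1/n. Asymptotically E[X] ~ (c³/6)·n^{3(1−α)} = (7³/6)·n^{1.5} → ∞; triangles are abundant w.h.p.

E[X] ≈ 78938.577368; in regime p = Θ(1/n^{1/2}) E[X] diverges (above the triangle threshold p ~ 1/n).


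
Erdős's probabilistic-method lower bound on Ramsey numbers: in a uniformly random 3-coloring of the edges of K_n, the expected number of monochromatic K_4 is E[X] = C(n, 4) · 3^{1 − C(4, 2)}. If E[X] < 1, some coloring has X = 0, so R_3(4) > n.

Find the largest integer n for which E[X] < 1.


We need C(n, 4) · 3^{1 − 6} < 1, i.e. C(n, 4) < 3^{6 − 1} = 243.
Check values of n near the boundary:
  n = 9: C(9, 4) = 126; 126 < 243? YES
  n = 10: C(10, 4) = 210; 210 < 243? YES
  n = 11: C(11, 4) = 330; 330 < 243? NO
  n = 12: C(12, 4) = 495; 495 < 243? NO
  n = 13: C(13, 4) = 715; 715 < 243? NO
The largest n with C(n, 4) < 243 is n = 10 (where E[X] = 70/81 ≈ 0.864). Hence R_3(4) > 10, i.e. R_3(4) ≥ 11.

Largest n = 10; hence R_3(4) > 10.


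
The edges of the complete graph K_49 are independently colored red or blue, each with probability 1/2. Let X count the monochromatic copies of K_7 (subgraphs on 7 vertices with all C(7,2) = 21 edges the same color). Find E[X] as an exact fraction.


Let X = Σ_S X_S over the C(49, 7) = 85900584 subsets S of size 7, where X_S = 1 if the K_7 on S is monochromatic.
For a fixed S, the K_7 on S has C(7, 2) = 21 edges. P[all 21 edges red] = (1/2)^21, and likewise for blue, so P[monochromatic] = 2·(1/2)^21 = 2^{1 − 21} = 1/1048576.
By linearity: E[X] = C(49, 7) · 2^{1 − 21} = 85900584 · 1/1048576 = 10737573/131072.
Numerically: E[X] ≈ 81.921.

E[X] = C(49,7)·2^(1−C(7,2)) = 10737573/131072 ≈ 81.921.


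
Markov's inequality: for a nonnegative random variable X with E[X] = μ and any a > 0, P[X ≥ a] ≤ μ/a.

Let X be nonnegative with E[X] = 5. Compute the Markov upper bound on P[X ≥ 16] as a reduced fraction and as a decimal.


μ = E[X] = 5, a = 16.
Markov: P[X ≥ 16] ≤ μ/a = (5)/16 = 5/16.
Numerically: ≈ 0.312.
(Since a = 16 > μ = 5.000, the bound 5/16 is < 1 and informative.)

P[X ≥ 16] ≤ 5/16 ≈ 0.312.


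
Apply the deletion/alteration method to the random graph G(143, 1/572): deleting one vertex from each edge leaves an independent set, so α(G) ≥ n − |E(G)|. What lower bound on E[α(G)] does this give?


E[|E(G)|] = C(143, 2)·p = 10153 · (1/572) = 71/4.
E[α(G)] ≥ n − E[|E(G)|] = 143 − 71/4 = 501/4.
Numerically: ≈ 125.2500.
(This is only a lower bound; the true E[α(G)] may be larger.)

E[α(G)] ≥ 501/4 ≈ 125.2500.


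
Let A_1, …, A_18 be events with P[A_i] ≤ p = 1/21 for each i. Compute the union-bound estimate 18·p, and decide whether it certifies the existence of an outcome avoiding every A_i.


Union bound: P[∪_{i=1}^{18} A_i] ≤ Σ_i P[A_i] ≤ 18·p = 18·(1/21) = 6/7.
Numerically: 6/7 ≈ 0.857143.
Is 6/7 < 1? YES.
Since P[∪ A_i] ≤ 6/7 < 1, the complement has P[∩ A_i^c] ≥ 1 − 6/7 = 1/7 > 0, so some outcome avoids every A_i.

18·p = 6/7 ≈ 0.857143; existence CERTIFIED by the union bound.


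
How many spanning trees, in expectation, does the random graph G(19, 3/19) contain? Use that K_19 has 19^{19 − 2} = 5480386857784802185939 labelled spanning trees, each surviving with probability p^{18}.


K_19 has 19^{19 − 2} = 5480386857784802185939 labelled spanning trees.
For each such spanning tree H, let X_H = 1 if all 18 edges of H are present in G. Then P[X_H = 1] = p^{18} = (3/19)^{18} = 387420489/104127350297911241532841.
By linearity: E[X] = Σ_H E[X_H] = 5480386857784802185939 · p^{18} = 5480386857784802185939 · 387420489/104127350297911241532841 = 387420489/19.
Numerically: E[X] ≈ 2.04e+07.

E[X] = 5480386857784802185939 · (3/19)^{18} = 387420489/19 ≈ 2.04e+07.


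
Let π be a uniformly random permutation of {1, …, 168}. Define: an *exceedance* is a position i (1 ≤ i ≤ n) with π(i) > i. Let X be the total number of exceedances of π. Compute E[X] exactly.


Write X = Σ_{i=1}^{168} X_i, where X_i = 1_{π(i) > i}.
For each fixed i, π(i) is uniform over {1, …, 168} (marginal of a uniform permutation), so P[π(i) > i] = (n − i)/n. Summing: Σ_{i=1}^{168} (n − i)/n = (0 + 1 + … + 167)/168 = 168(168 − 1)/(2·168) = (168 − 1)/2.
Hence E[X] = Σ_{i=1}^{168} (168 − i)/168 = 167/2 ≈ 83.50000.

E[X] = 167/2 = 83.50000.


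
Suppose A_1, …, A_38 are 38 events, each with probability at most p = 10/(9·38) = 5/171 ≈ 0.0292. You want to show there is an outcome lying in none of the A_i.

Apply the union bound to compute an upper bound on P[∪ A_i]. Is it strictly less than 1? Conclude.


Union bound: P[∪_{i=1}^{38} A_i] ≤ Σ_i P[A_i] ≤ 38·p = 38·(5/171) = 10/9.
Numerically: 10/9 ≈ 1.1111.
Is 10/9 < 1? NO.
Since the bound 10/9 is ≥ 1, the union bound is uninformative here; it does NOT by itself certify existence.

38·p = 10/9 ≈ 1.1111; existence NOT certified by the union bound.


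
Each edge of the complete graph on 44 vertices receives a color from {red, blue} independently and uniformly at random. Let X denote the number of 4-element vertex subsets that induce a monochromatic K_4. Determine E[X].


Let X = Σ_S X_S over the C(44, 4) = 135751 subsets S of size 4, where X_S = 1 if the K_4 on S is monochromatic.
For a fixed S, the K_4 on S has C(4, 2) = 6 edges. P[all 6 edges red] = (1/2)^6, and likewise for blue, so P[monochromatic] = 2·(1/2)^6 = 2^{1 − 6} = 1/32.
Summing: E[X] = C(44, 4) · 2^{1 − 6} = 135751 · 1/32 = 135751/32.
Numerically: E[X] ≈ 4242.2188.

E[X] = C(44,4)·2^(1−C(4,2)) = 135751/32 ≈ 4242.2188.


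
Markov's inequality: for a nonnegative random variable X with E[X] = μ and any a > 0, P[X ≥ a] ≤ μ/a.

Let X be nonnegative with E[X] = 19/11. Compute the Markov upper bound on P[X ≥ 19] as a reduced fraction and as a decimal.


μ = E[X] = 19/11, a = 19.
Markov: P[X ≥ 19] ≤ μ/a = (19/11)/19 = 1/11.
Numerically: ≈ 0.091.
(Since a = 19 > μ = 1.727, the bound 1/11 is < 1 and informative.)

P[X ≥ 19] ≤ 1/11 ≈ 0.091.


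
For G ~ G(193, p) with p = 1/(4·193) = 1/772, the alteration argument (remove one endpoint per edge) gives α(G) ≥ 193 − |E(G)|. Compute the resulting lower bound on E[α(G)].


E[|E(G)|] = C(193, 2)·p = 18528 · (1/772) = 24.
E[α(G)] ≥ n − E[|E(G)|] = 193 − 24 = 169.
Numerically: ≈ 169.000.
(This is only a lower bound; the true E[α(G)] may be larger.)

E[α(G)] ≥ 169 ≈ 169.000.


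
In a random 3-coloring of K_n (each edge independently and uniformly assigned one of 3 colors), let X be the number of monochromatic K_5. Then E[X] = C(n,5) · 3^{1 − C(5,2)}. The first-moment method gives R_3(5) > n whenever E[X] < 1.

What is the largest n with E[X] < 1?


We need C(n, 5) · 3^{1 − 10} < 1, i.e. C(n, 5) < 3^{10 − 1} = 19683.
Check values of n near the boundary:
  n = 15: C(15, 5) = 3003; 3003 < 19683? YES
  n = 16: C(16, 5) = 4368; 4368 < 19683? YES
  n = 17: C(17, 5) = 6188; 6188 < 19683? YES
  n = 18: C(18, 5) = 8568; 8568 < 19683? YES
  n = 19: C(19, 5) = 11628; 11628 < 19683? YES
  n = 20: C(20, 5) = 15504; 15504 < 19683? YES
  n = 21: C(21, 5) = 20349; 20349 < 19683? NO
The largest n with C(n, 5) < 19683 is n = 20 (where E[X] = 5168/6561 ≈ 0.788). Hence R_3(5) > 20, i.e. R_3(5) ≥ 21.

Largest n = 20; hence R_3(5) > 20.


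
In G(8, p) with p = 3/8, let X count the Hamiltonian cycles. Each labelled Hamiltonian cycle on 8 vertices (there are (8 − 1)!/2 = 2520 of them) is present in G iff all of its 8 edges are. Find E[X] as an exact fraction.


K_8 has (8 − 1)!/2 = 2520 labelled Hamiltonian cycles.
For each such Hamiltonian cycle H, let X_H = 1 if all 8 edges of H are present in G. Then P[X_H = 1] = p^{8} = (3/8)^{8} = 6561/16777216.
By linearity of expectation: E[X] = Σ_H E[X_H] = 2520 · p^{8} = 2520 · 6561/16777216 = 2066715/2097152.
Numerically: E[X] ≈ 0.985.

E[X] = 2520 · (3/8)^{8} = 2066715/2097152 ≈ 0.985.


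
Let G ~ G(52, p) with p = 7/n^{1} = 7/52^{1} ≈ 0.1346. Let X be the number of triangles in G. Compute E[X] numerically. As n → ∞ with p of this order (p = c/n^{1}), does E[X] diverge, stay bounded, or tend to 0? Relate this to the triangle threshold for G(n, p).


Number of potential triangles: C(52, 3) = 22100.
Each occurs with probability p³ ≈ (0.1346)³ ≈ 2.439406e-03.
By linearity: E[X] = C(52, 3)·p³ ≈ 22100 · 2.439406e-03 ≈ 53.9109.
Here α = 1, so p = 7/n is exactly at the triangle threshold p ~ 1/n. Asymptotically E[X] → c³/6 = 7³/6 = 343/6 ≈ 57.1667, a bounded constant. In this regime the triangle count is asymptotically Poisson(c³/6).

E[X] ≈ 53.9109; in regime p = Θ(1/n^{1}) E[X] stays bounded (at the triangle threshold p ~ 1/n).


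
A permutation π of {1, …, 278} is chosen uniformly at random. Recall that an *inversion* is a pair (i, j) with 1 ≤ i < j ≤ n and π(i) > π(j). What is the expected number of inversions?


Write X = Σ X_I over the C(278, 2) = 38503 pairs i < j, with X_I the indicator of one inversion.
There are 38503 indicators.
For each fixed pair i < j, the values π(i) and π(j) are two distinct elements of {1, …, 278} in uniformly random order; by symmetry P[π(i) > π(j)] = 1/2.
By linearity: E[X] = 38503 · (1/2) = C(278, 2) · (1/2) = 38503/2 = 38503/2 ≈ 19251.500.

E[X] = 38503/2 = 19251.500.


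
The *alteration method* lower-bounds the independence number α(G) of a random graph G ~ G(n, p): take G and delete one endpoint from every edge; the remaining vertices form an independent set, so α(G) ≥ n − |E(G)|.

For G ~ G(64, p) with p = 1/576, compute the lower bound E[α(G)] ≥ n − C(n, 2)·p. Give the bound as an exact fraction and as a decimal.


E[|E(G)|] = C(64, 2)·p = 2016 · (1/576) = 7/2.
E[α(G)] ≥ n − E[|E(G)|] = 64 − 7/2 = 121/2.
Numerically: ≈ 60.50000.
(This is only a lower bound; the true E[α(G)] may be larger.)

E[α(G)] ≥ 121/2 ≈ 60.50000.


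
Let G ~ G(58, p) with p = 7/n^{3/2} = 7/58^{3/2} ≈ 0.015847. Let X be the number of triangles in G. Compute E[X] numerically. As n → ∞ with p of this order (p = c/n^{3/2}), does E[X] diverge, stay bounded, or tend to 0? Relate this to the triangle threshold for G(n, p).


Number of potential triangles: C(58, 3) = 30856.
Each occurs with probability p³ ≈ (0.015847)³ ≈ 3.9798632e-06.
By linearity: E[X] = C(58, 3)·p³ ≈ 30856 · 3.9798632e-06 ≈ 0.12280.
Since α = 3/2 > 1, p = c/n^{3/2} = o(1/n) is below the triangle threshold p ~ 1/n. Asymptotically E[X] ~ (c³/6)·n^{3(1−α)} = (7³/6)·n^{-1.5} → 0, so by Markov's inequality G has no triangles w.h.p.

E[X] ≈ 0.12280; in regime p = Θ(1/n^{3/2}) E[X] tends to 0 (below the triangle threshold p ~ 1/n).


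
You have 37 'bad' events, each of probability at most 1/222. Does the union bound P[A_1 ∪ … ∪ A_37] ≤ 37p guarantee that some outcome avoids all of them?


Union bound: P[∪_{i=1}^{37} A_i] ≤ Σ_i P[A_i] ≤ 37·p = 37·(1/222) = 1/6.
Numerically: 1/6 ≈ 0.167.
Is 1/6 < 1? YES.
Since P[∪ A_i] ≤ 1/6 < 1, the complement has P[∩ A_i^c] ≥ 1 − 1/6 = 5/6 > 0, so some outcome avoids every A_i.

37·p = 1/6 ≈ 0.167; existence CERTIFIED by the union bound.


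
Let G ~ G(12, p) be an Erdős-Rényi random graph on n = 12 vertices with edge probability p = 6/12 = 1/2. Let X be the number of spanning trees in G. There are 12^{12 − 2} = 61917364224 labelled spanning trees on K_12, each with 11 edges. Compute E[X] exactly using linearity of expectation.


K_12 has 12^{12 − 2} = 61917364224 labelled spanning trees.
For each such spanning tree H, let X_H = 1 if all 11 edges of H are present in G. Then P[X_H = 1] = p^{11} = (1/2)^{11} = 1/2048.
By linearity of expectation: E[X] = Σ_H E[X_H] = 61917364224 · p^{11} = 61917364224 · 1/2048 = 30233088.
Numerically: E[X] ≈ 3.02331e+07.

E[X] = 61917364224 · (1/2)^{11} = 30233088 ≈ 3.02331e+07.


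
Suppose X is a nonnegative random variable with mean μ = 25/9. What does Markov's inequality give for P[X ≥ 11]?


μ = E[X] = 25/9, a = 11.
Markov: P[X ≥ 11] ≤ μ/a = (25/9)/11 = 25/99.
Numerically: ≈ 0.253.
(Since a = 11 > μ = 2.778, the bound 25/99 is < 1 and informative.)

P[X ≥ 11] ≤ 25/99 ≈ 0.253.


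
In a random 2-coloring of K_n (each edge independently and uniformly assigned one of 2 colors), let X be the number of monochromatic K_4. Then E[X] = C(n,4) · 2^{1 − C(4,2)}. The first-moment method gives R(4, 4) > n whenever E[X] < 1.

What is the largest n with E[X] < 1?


We need C(n, 4) · 2^{1 − 6} < 1, i.e. C(n, 4) < 2^{6 − 1} = 32.
Check values of n near the boundary:
  n = 4: C(4, 4) = 1; 1 < 32? YES
  n = 5: C(5, 4) = 5; 5 < 32? YES
  n = 6: C(6, 4) = 15; 15 < 32? YES
  n = 7: C(7, 4) = 35; 35 < 32? NO
The largest n with C(n, 4) < 32 is n = 6 (where E[X] = 15/32 ≈ 0.4687500). Hence R(4, 4) > 6, i.e. R(4, 4) ≥ 7.

Largest n = 6; hence R(4, 4) > 6.


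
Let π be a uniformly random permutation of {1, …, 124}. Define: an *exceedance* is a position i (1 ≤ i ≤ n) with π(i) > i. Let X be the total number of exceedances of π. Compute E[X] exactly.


Write X = Σ_{i=1}^{124} X_i, where X_i = 1_{π(i) > i}.
For each fixed i, π(i) is uniform over {1, …, 124} (marginal of a uniform permutation), so P[π(i) > i] = (n − i)/n. Summing: Σ_{i=1}^{124} (n − i)/n = (0 + 1 + … + 123)/124 = 124(124 − 1)/(2·124) = (124 − 1)/2.
Hence E[X] = Σ_{i=1}^{124} (124 − i)/124 = 123/2 ≈ 61.500.

E[X] = 123/2 = 61.500.


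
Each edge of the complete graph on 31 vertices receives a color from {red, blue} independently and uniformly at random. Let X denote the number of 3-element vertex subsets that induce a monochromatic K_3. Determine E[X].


Let X = Σ_S X_S over the C(31, 3) = 4495 subsets S of size 3, where X_S = 1 if the K_3 on S is monochromatic.
For a fixed S, the K_3 on S has C(3, 2) = 3 edges. P[all 3 edges red] = (1/2)^3, and likewise for blue, so P[monochromatic] = 2·(1/2)^3 = 2^{1 − 3} = 1/4.
By linearity: E[X] = C(31, 3) · 2^{1 − 3} = 4495 · 1/4 = 4495/4.
Numerically: E[X] ≈ 1123.7500.

E[X] = C(31,3)·2^(1−C(3,2)) = 4495/4 ≈ 1123.7500.
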